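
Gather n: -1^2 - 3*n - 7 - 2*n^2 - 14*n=-2*n^2 - 17*n - 8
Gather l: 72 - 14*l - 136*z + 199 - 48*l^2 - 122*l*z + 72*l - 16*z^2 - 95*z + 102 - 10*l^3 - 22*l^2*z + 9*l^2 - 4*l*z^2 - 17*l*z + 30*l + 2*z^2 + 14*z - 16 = -10*l^3 + l^2*(-22*z - 39) + l*(-4*z^2 - 139*z + 88) - 14*z^2 - 217*z + 357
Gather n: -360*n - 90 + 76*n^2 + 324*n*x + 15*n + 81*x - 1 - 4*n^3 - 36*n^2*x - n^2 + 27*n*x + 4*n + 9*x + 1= -4*n^3 + n^2*(75 - 36*x) + n*(351*x - 341) + 90*x - 90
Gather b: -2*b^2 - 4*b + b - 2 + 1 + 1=-2*b^2 - 3*b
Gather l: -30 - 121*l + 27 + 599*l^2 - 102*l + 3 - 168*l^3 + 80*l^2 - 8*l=-168*l^3 + 679*l^2 - 231*l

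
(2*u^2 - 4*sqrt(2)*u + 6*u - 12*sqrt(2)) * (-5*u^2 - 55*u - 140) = -10*u^4 - 140*u^3 + 20*sqrt(2)*u^3 - 610*u^2 + 280*sqrt(2)*u^2 - 840*u + 1220*sqrt(2)*u + 1680*sqrt(2)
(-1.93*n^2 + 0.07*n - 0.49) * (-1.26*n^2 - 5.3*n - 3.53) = 2.4318*n^4 + 10.1408*n^3 + 7.0593*n^2 + 2.3499*n + 1.7297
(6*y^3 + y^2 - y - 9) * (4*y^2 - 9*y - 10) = 24*y^5 - 50*y^4 - 73*y^3 - 37*y^2 + 91*y + 90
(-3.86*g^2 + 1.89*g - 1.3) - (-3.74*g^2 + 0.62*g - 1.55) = -0.12*g^2 + 1.27*g + 0.25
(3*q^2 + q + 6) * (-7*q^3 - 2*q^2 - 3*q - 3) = -21*q^5 - 13*q^4 - 53*q^3 - 24*q^2 - 21*q - 18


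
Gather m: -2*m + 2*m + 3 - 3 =0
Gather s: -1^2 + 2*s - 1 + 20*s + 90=22*s + 88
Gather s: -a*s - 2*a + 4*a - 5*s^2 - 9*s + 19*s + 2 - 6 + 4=2*a - 5*s^2 + s*(10 - a)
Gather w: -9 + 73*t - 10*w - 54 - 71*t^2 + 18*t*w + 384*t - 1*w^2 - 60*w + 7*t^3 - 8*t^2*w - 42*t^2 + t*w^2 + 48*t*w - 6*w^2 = 7*t^3 - 113*t^2 + 457*t + w^2*(t - 7) + w*(-8*t^2 + 66*t - 70) - 63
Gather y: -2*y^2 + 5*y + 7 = -2*y^2 + 5*y + 7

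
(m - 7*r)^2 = m^2 - 14*m*r + 49*r^2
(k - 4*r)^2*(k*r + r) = k^3*r - 8*k^2*r^2 + k^2*r + 16*k*r^3 - 8*k*r^2 + 16*r^3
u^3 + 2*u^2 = u^2*(u + 2)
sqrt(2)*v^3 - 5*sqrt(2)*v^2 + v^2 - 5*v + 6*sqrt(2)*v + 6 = (v - 3)*(v - 2)*(sqrt(2)*v + 1)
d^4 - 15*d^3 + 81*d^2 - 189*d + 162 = (d - 6)*(d - 3)^3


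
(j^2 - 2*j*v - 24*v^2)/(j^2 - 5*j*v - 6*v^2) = (j + 4*v)/(j + v)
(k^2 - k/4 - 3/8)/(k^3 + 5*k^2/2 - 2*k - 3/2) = (k - 3/4)/(k^2 + 2*k - 3)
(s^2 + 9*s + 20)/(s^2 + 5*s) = (s + 4)/s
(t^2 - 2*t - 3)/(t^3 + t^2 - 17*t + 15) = (t + 1)/(t^2 + 4*t - 5)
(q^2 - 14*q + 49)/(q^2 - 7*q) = (q - 7)/q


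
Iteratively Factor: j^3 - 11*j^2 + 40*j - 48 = (j - 4)*(j^2 - 7*j + 12) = (j - 4)*(j - 3)*(j - 4)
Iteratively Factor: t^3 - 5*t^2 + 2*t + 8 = (t - 4)*(t^2 - t - 2) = (t - 4)*(t - 2)*(t + 1)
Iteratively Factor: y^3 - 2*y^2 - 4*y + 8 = (y + 2)*(y^2 - 4*y + 4) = (y - 2)*(y + 2)*(y - 2)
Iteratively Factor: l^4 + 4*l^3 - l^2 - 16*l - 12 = (l + 2)*(l^3 + 2*l^2 - 5*l - 6) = (l + 1)*(l + 2)*(l^2 + l - 6) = (l - 2)*(l + 1)*(l + 2)*(l + 3)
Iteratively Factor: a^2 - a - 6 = (a - 3)*(a + 2)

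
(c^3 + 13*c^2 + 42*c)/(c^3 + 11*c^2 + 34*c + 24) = c*(c + 7)/(c^2 + 5*c + 4)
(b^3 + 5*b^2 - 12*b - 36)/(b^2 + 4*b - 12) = (b^2 - b - 6)/(b - 2)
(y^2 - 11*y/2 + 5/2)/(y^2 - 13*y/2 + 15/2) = (2*y - 1)/(2*y - 3)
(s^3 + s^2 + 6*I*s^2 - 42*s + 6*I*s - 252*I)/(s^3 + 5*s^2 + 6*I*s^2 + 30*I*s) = (s^2 + s - 42)/(s*(s + 5))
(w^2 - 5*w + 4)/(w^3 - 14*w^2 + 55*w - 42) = (w - 4)/(w^2 - 13*w + 42)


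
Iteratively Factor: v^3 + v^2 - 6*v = (v + 3)*(v^2 - 2*v) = v*(v + 3)*(v - 2)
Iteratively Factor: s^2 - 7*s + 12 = (s - 3)*(s - 4)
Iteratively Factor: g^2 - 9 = (g - 3)*(g + 3)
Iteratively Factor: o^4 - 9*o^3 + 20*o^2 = (o - 5)*(o^3 - 4*o^2) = o*(o - 5)*(o^2 - 4*o) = o*(o - 5)*(o - 4)*(o)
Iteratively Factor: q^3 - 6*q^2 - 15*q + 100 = (q - 5)*(q^2 - q - 20) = (q - 5)^2*(q + 4)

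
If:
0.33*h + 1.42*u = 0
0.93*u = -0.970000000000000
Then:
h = 4.49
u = -1.04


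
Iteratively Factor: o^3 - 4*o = (o - 2)*(o^2 + 2*o) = (o - 2)*(o + 2)*(o)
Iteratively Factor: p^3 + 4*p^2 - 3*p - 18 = (p - 2)*(p^2 + 6*p + 9) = (p - 2)*(p + 3)*(p + 3)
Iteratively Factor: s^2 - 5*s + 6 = (s - 3)*(s - 2)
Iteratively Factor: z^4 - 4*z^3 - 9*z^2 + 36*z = (z - 4)*(z^3 - 9*z) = (z - 4)*(z + 3)*(z^2 - 3*z) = (z - 4)*(z - 3)*(z + 3)*(z)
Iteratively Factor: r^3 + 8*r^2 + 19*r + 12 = (r + 4)*(r^2 + 4*r + 3) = (r + 1)*(r + 4)*(r + 3)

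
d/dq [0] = 0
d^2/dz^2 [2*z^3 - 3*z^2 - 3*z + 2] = 12*z - 6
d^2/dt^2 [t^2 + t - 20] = 2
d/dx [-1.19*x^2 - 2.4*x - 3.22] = -2.38*x - 2.4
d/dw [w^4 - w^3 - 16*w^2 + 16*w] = 4*w^3 - 3*w^2 - 32*w + 16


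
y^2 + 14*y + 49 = (y + 7)^2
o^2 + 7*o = o*(o + 7)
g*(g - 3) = g^2 - 3*g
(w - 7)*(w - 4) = w^2 - 11*w + 28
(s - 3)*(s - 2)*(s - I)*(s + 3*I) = s^4 - 5*s^3 + 2*I*s^3 + 9*s^2 - 10*I*s^2 - 15*s + 12*I*s + 18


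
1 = 1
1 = 1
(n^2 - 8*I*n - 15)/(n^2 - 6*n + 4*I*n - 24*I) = (n^2 - 8*I*n - 15)/(n^2 + n*(-6 + 4*I) - 24*I)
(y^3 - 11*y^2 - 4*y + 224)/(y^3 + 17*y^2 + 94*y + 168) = (y^2 - 15*y + 56)/(y^2 + 13*y + 42)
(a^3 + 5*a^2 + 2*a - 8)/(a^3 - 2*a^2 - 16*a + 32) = (a^2 + a - 2)/(a^2 - 6*a + 8)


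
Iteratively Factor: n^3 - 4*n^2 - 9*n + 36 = (n + 3)*(n^2 - 7*n + 12) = (n - 4)*(n + 3)*(n - 3)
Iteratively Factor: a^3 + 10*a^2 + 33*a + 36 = (a + 3)*(a^2 + 7*a + 12) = (a + 3)^2*(a + 4)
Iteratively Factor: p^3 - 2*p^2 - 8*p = (p)*(p^2 - 2*p - 8) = p*(p - 4)*(p + 2)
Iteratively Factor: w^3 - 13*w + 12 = (w - 3)*(w^2 + 3*w - 4) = (w - 3)*(w - 1)*(w + 4)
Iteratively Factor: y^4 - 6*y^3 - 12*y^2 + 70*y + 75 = (y - 5)*(y^3 - y^2 - 17*y - 15) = (y - 5)^2*(y^2 + 4*y + 3) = (y - 5)^2*(y + 1)*(y + 3)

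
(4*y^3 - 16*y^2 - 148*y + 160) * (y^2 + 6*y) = 4*y^5 + 8*y^4 - 244*y^3 - 728*y^2 + 960*y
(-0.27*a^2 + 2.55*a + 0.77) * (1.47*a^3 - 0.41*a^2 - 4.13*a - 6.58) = -0.3969*a^5 + 3.8592*a^4 + 1.2015*a^3 - 9.0706*a^2 - 19.9591*a - 5.0666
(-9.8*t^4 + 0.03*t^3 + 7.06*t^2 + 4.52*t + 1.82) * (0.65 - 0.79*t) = 7.742*t^5 - 6.3937*t^4 - 5.5579*t^3 + 1.0182*t^2 + 1.5002*t + 1.183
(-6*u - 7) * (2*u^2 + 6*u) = -12*u^3 - 50*u^2 - 42*u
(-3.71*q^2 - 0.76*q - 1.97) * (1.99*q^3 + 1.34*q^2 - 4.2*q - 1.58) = -7.3829*q^5 - 6.4838*q^4 + 10.6433*q^3 + 6.414*q^2 + 9.4748*q + 3.1126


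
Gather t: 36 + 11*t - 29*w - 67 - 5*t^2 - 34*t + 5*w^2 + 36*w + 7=-5*t^2 - 23*t + 5*w^2 + 7*w - 24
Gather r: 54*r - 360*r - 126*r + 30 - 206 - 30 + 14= -432*r - 192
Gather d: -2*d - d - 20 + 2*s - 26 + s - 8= -3*d + 3*s - 54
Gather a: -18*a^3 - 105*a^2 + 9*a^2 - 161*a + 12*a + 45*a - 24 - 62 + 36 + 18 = -18*a^3 - 96*a^2 - 104*a - 32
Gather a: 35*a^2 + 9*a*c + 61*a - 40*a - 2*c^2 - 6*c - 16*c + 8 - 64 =35*a^2 + a*(9*c + 21) - 2*c^2 - 22*c - 56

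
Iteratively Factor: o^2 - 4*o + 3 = (o - 3)*(o - 1)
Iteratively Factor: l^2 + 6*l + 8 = (l + 4)*(l + 2)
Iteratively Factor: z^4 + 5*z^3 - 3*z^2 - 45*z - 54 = (z + 3)*(z^3 + 2*z^2 - 9*z - 18) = (z + 2)*(z + 3)*(z^2 - 9) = (z - 3)*(z + 2)*(z + 3)*(z + 3)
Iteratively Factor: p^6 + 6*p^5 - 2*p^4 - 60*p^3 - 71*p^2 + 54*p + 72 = (p + 2)*(p^5 + 4*p^4 - 10*p^3 - 40*p^2 + 9*p + 36) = (p + 1)*(p + 2)*(p^4 + 3*p^3 - 13*p^2 - 27*p + 36) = (p - 3)*(p + 1)*(p + 2)*(p^3 + 6*p^2 + 5*p - 12) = (p - 3)*(p + 1)*(p + 2)*(p + 4)*(p^2 + 2*p - 3) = (p - 3)*(p - 1)*(p + 1)*(p + 2)*(p + 4)*(p + 3)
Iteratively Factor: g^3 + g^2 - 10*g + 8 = (g - 1)*(g^2 + 2*g - 8) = (g - 1)*(g + 4)*(g - 2)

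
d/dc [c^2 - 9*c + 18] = 2*c - 9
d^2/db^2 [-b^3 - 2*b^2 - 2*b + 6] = -6*b - 4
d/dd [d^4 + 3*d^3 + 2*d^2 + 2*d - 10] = 4*d^3 + 9*d^2 + 4*d + 2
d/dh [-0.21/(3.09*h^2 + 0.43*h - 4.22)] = (1.2978*h + 0.0903)/(3.09*h^2 + 0.43*h - 4.22)^2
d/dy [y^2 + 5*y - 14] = 2*y + 5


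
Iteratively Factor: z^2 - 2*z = (z - 2)*(z)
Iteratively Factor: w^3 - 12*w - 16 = (w + 2)*(w^2 - 2*w - 8) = (w - 4)*(w + 2)*(w + 2)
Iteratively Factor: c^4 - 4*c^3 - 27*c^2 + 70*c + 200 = (c + 2)*(c^3 - 6*c^2 - 15*c + 100) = (c - 5)*(c + 2)*(c^2 - c - 20) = (c - 5)*(c + 2)*(c + 4)*(c - 5)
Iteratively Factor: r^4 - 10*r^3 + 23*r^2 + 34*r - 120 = (r - 5)*(r^3 - 5*r^2 - 2*r + 24) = (r - 5)*(r - 3)*(r^2 - 2*r - 8) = (r - 5)*(r - 3)*(r + 2)*(r - 4)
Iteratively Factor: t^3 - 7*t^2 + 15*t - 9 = (t - 3)*(t^2 - 4*t + 3) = (t - 3)*(t - 1)*(t - 3)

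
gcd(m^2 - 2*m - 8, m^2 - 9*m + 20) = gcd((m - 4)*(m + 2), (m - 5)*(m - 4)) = m - 4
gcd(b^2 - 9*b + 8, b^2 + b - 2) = b - 1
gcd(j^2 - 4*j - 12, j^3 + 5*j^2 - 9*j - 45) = 1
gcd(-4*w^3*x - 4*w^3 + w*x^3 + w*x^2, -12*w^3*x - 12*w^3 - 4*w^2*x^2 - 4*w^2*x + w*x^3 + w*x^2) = 2*w^2*x + 2*w^2 + w*x^2 + w*x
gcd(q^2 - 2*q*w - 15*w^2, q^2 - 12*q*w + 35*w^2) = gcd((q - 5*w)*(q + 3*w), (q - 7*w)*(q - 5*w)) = q - 5*w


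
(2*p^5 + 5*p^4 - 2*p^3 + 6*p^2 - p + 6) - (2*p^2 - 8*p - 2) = 2*p^5 + 5*p^4 - 2*p^3 + 4*p^2 + 7*p + 8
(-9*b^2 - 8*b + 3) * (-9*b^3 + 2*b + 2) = 81*b^5 + 72*b^4 - 45*b^3 - 34*b^2 - 10*b + 6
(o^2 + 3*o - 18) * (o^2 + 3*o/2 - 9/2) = o^4 + 9*o^3/2 - 18*o^2 - 81*o/2 + 81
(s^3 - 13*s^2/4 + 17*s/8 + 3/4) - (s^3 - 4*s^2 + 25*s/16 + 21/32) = 3*s^2/4 + 9*s/16 + 3/32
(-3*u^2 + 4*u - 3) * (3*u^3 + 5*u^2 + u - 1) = -9*u^5 - 3*u^4 + 8*u^3 - 8*u^2 - 7*u + 3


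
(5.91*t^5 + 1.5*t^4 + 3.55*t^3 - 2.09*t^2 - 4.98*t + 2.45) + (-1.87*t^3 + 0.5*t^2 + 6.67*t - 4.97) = 5.91*t^5 + 1.5*t^4 + 1.68*t^3 - 1.59*t^2 + 1.69*t - 2.52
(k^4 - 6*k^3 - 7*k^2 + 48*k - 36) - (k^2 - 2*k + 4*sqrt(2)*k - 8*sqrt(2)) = k^4 - 6*k^3 - 8*k^2 - 4*sqrt(2)*k + 50*k - 36 + 8*sqrt(2)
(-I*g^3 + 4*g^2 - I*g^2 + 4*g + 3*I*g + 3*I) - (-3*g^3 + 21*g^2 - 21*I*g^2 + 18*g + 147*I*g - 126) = 3*g^3 - I*g^3 - 17*g^2 + 20*I*g^2 - 14*g - 144*I*g + 126 + 3*I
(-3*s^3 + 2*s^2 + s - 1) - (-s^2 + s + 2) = -3*s^3 + 3*s^2 - 3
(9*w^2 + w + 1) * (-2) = -18*w^2 - 2*w - 2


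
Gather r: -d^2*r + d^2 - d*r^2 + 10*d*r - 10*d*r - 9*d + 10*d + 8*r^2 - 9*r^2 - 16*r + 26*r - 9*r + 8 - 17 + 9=d^2 + d + r^2*(-d - 1) + r*(1 - d^2)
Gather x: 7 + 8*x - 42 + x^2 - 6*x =x^2 + 2*x - 35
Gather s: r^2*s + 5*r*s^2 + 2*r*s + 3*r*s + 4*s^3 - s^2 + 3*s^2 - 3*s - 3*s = 4*s^3 + s^2*(5*r + 2) + s*(r^2 + 5*r - 6)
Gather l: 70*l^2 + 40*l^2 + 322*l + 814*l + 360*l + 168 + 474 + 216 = 110*l^2 + 1496*l + 858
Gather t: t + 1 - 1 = t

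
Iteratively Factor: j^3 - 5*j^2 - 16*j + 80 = (j - 5)*(j^2 - 16) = (j - 5)*(j - 4)*(j + 4)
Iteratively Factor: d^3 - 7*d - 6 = (d + 2)*(d^2 - 2*d - 3) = (d + 1)*(d + 2)*(d - 3)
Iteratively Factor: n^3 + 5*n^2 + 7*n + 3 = (n + 1)*(n^2 + 4*n + 3) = (n + 1)*(n + 3)*(n + 1)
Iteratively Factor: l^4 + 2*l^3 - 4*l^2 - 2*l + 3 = (l + 1)*(l^3 + l^2 - 5*l + 3) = (l - 1)*(l + 1)*(l^2 + 2*l - 3) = (l - 1)^2*(l + 1)*(l + 3)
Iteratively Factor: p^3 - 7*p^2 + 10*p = (p - 5)*(p^2 - 2*p) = (p - 5)*(p - 2)*(p)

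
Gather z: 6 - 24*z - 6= -24*z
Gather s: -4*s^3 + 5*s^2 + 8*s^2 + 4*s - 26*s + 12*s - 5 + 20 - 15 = -4*s^3 + 13*s^2 - 10*s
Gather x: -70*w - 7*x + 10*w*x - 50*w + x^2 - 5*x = -120*w + x^2 + x*(10*w - 12)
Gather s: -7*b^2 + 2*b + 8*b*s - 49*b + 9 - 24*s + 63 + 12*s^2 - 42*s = -7*b^2 - 47*b + 12*s^2 + s*(8*b - 66) + 72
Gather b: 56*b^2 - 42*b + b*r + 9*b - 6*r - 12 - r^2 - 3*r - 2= 56*b^2 + b*(r - 33) - r^2 - 9*r - 14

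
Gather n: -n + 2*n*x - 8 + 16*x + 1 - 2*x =n*(2*x - 1) + 14*x - 7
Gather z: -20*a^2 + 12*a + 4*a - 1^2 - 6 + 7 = -20*a^2 + 16*a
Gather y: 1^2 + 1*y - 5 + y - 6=2*y - 10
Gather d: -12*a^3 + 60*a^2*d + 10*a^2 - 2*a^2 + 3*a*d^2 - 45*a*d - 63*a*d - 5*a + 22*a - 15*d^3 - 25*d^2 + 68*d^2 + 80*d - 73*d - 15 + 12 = -12*a^3 + 8*a^2 + 17*a - 15*d^3 + d^2*(3*a + 43) + d*(60*a^2 - 108*a + 7) - 3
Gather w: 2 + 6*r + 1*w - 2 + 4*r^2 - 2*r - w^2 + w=4*r^2 + 4*r - w^2 + 2*w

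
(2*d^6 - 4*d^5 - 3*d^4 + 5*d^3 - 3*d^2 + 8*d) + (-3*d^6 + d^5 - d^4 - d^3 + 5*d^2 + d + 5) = -d^6 - 3*d^5 - 4*d^4 + 4*d^3 + 2*d^2 + 9*d + 5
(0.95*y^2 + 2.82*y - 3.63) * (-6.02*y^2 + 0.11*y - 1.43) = -5.719*y^4 - 16.8719*y^3 + 20.8043*y^2 - 4.4319*y + 5.1909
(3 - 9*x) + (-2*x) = 3 - 11*x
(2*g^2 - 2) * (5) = 10*g^2 - 10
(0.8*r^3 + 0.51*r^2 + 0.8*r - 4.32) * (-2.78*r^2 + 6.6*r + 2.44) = -2.224*r^5 + 3.8622*r^4 + 3.094*r^3 + 18.534*r^2 - 26.56*r - 10.5408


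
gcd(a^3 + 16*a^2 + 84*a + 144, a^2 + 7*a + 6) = a + 6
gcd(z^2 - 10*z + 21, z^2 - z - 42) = z - 7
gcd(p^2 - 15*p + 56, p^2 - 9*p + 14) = p - 7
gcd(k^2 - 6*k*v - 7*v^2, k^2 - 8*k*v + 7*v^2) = -k + 7*v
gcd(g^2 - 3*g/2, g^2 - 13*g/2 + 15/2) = g - 3/2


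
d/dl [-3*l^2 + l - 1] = 1 - 6*l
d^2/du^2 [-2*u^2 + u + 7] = -4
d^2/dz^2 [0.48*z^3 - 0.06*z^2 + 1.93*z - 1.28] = 2.88*z - 0.12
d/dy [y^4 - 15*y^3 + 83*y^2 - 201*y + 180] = 4*y^3 - 45*y^2 + 166*y - 201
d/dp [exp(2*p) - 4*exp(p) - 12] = 2*(exp(p) - 2)*exp(p)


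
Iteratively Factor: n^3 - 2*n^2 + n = (n - 1)*(n^2 - n) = (n - 1)^2*(n)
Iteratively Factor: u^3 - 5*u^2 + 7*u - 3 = (u - 1)*(u^2 - 4*u + 3) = (u - 3)*(u - 1)*(u - 1)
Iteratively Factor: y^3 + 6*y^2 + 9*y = (y)*(y^2 + 6*y + 9) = y*(y + 3)*(y + 3)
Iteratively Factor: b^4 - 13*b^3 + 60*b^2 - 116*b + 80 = (b - 2)*(b^3 - 11*b^2 + 38*b - 40) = (b - 2)^2*(b^2 - 9*b + 20) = (b - 5)*(b - 2)^2*(b - 4)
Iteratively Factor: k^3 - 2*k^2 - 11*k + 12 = (k + 3)*(k^2 - 5*k + 4) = (k - 1)*(k + 3)*(k - 4)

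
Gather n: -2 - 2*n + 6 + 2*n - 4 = 0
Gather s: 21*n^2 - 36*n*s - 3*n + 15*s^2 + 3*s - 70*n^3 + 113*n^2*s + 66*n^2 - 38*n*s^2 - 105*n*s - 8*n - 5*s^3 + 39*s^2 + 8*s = -70*n^3 + 87*n^2 - 11*n - 5*s^3 + s^2*(54 - 38*n) + s*(113*n^2 - 141*n + 11)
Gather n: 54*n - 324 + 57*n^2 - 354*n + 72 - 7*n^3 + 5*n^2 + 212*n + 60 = -7*n^3 + 62*n^2 - 88*n - 192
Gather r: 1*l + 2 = l + 2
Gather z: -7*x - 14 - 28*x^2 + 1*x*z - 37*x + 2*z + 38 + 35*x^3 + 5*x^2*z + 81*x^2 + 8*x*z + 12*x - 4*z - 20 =35*x^3 + 53*x^2 - 32*x + z*(5*x^2 + 9*x - 2) + 4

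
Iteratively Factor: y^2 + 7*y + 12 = (y + 3)*(y + 4)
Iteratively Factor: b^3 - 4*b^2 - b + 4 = (b - 1)*(b^2 - 3*b - 4) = (b - 4)*(b - 1)*(b + 1)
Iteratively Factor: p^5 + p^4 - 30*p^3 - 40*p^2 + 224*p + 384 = (p + 4)*(p^4 - 3*p^3 - 18*p^2 + 32*p + 96) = (p + 2)*(p + 4)*(p^3 - 5*p^2 - 8*p + 48) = (p + 2)*(p + 3)*(p + 4)*(p^2 - 8*p + 16) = (p - 4)*(p + 2)*(p + 3)*(p + 4)*(p - 4)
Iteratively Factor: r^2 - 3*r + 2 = (r - 1)*(r - 2)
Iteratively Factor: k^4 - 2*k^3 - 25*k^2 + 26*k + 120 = (k - 3)*(k^3 + k^2 - 22*k - 40) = (k - 5)*(k - 3)*(k^2 + 6*k + 8) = (k - 5)*(k - 3)*(k + 4)*(k + 2)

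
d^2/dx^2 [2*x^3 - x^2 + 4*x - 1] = 12*x - 2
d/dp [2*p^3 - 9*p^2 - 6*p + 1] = 6*p^2 - 18*p - 6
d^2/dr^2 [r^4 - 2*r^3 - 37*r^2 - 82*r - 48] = 12*r^2 - 12*r - 74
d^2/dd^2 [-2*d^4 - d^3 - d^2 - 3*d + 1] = -24*d^2 - 6*d - 2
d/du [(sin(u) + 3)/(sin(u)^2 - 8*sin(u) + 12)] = (-6*sin(u) + cos(u)^2 + 35)*cos(u)/(sin(u)^2 - 8*sin(u) + 12)^2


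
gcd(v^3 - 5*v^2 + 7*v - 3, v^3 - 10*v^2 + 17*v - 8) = v^2 - 2*v + 1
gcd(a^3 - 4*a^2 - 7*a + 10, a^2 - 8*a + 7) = a - 1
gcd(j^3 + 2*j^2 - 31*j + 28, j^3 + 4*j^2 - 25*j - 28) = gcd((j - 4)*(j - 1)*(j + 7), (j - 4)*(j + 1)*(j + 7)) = j^2 + 3*j - 28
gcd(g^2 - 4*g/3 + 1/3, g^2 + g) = 1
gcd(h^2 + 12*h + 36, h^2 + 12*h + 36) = h^2 + 12*h + 36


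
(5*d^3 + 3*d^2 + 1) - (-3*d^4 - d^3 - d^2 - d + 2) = 3*d^4 + 6*d^3 + 4*d^2 + d - 1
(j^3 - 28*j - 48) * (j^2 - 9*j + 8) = j^5 - 9*j^4 - 20*j^3 + 204*j^2 + 208*j - 384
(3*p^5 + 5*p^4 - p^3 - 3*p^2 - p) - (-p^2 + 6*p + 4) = 3*p^5 + 5*p^4 - p^3 - 2*p^2 - 7*p - 4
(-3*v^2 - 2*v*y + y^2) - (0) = -3*v^2 - 2*v*y + y^2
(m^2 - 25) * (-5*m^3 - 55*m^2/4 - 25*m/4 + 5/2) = -5*m^5 - 55*m^4/4 + 475*m^3/4 + 1385*m^2/4 + 625*m/4 - 125/2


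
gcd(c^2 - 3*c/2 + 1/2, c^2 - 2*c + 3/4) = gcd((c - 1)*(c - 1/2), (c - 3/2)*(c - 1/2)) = c - 1/2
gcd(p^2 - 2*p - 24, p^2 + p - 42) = p - 6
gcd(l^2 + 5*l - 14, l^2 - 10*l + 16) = l - 2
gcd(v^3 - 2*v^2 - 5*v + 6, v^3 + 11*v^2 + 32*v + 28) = v + 2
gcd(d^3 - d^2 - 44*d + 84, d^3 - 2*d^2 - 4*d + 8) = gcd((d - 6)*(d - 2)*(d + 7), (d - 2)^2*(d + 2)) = d - 2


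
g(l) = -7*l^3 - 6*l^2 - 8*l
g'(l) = -21*l^2 - 12*l - 8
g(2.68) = -199.28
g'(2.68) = -190.99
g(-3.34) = 220.60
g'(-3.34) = -202.19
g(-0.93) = 7.88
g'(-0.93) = -15.00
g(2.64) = -191.74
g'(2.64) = -186.04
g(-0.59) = 4.07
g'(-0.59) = -8.23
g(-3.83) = 335.90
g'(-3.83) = -270.09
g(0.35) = -3.84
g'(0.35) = -14.77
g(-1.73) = 32.13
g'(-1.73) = -50.09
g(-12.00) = 11328.00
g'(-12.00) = -2888.00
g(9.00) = -5661.00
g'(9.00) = -1817.00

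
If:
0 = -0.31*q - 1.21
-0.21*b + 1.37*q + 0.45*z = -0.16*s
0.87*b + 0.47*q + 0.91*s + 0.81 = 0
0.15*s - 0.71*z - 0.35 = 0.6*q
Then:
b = -8.37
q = -3.90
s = 9.13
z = 4.73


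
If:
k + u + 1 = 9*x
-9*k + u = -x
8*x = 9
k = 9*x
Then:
No Solution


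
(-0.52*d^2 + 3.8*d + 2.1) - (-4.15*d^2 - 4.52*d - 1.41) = 3.63*d^2 + 8.32*d + 3.51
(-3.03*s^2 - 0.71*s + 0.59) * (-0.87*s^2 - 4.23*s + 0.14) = 2.6361*s^4 + 13.4346*s^3 + 2.0658*s^2 - 2.5951*s + 0.0826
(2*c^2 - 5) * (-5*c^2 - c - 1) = -10*c^4 - 2*c^3 + 23*c^2 + 5*c + 5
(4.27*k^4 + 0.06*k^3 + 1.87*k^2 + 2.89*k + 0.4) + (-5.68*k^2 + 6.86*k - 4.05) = 4.27*k^4 + 0.06*k^3 - 3.81*k^2 + 9.75*k - 3.65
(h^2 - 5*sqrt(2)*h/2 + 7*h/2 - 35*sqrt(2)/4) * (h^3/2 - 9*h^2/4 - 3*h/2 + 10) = h^5/2 - 5*sqrt(2)*h^4/4 - h^4/2 - 75*h^3/8 + 5*sqrt(2)*h^3/4 + 19*h^2/4 + 375*sqrt(2)*h^2/16 - 95*sqrt(2)*h/8 + 35*h - 175*sqrt(2)/2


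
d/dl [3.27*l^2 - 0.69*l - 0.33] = 6.54*l - 0.69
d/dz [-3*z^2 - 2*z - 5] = -6*z - 2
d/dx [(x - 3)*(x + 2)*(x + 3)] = 3*x^2 + 4*x - 9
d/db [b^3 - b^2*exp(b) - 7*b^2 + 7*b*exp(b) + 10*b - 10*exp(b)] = -b^2*exp(b) + 3*b^2 + 5*b*exp(b) - 14*b - 3*exp(b) + 10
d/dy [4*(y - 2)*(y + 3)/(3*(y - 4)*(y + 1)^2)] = 4*(-y^3 - y^2 + 14*y - 46)/(3*(y^5 - 5*y^4 - 5*y^3 + 25*y^2 + 40*y + 16))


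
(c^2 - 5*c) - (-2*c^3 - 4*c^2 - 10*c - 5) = 2*c^3 + 5*c^2 + 5*c + 5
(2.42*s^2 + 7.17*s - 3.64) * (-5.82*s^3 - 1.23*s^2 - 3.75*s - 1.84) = -14.0844*s^5 - 44.706*s^4 + 3.2907*s^3 - 26.8631*s^2 + 0.4572*s + 6.6976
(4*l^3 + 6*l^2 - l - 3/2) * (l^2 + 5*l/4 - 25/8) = 4*l^5 + 11*l^4 - 6*l^3 - 43*l^2/2 + 5*l/4 + 75/16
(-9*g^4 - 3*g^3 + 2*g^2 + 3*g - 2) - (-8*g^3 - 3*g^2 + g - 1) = -9*g^4 + 5*g^3 + 5*g^2 + 2*g - 1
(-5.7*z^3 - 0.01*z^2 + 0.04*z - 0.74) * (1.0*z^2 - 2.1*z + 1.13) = -5.7*z^5 + 11.96*z^4 - 6.38*z^3 - 0.8353*z^2 + 1.5992*z - 0.8362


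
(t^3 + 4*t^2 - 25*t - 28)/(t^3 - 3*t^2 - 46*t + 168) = (t + 1)/(t - 6)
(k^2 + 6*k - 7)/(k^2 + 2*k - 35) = (k - 1)/(k - 5)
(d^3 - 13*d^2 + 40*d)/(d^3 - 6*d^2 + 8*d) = (d^2 - 13*d + 40)/(d^2 - 6*d + 8)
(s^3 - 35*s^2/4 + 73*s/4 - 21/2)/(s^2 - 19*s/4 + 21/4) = (s^2 - 7*s + 6)/(s - 3)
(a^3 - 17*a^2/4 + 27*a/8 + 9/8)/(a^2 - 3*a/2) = a - 11/4 - 3/(4*a)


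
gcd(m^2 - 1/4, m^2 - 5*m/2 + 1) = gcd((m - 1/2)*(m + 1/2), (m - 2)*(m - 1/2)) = m - 1/2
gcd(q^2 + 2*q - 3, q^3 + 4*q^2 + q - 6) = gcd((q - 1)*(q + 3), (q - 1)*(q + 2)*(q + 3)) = q^2 + 2*q - 3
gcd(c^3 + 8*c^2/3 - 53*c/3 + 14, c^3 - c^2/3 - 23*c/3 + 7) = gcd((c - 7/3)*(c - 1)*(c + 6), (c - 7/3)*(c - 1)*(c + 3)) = c^2 - 10*c/3 + 7/3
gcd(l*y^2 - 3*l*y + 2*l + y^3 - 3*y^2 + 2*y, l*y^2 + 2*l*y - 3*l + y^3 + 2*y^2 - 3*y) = l*y - l + y^2 - y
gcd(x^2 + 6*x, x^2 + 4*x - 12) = x + 6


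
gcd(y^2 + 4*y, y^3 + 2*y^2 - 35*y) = y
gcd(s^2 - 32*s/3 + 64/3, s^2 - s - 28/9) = 1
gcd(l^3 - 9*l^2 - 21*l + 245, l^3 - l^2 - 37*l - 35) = l^2 - 2*l - 35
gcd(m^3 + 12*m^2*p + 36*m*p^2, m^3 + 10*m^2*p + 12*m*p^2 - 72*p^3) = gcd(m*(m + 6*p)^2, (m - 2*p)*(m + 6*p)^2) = m^2 + 12*m*p + 36*p^2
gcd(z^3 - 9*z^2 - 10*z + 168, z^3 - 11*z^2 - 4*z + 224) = z^2 - 3*z - 28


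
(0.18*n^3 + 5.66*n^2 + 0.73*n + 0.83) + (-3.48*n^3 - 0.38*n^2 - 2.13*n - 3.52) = -3.3*n^3 + 5.28*n^2 - 1.4*n - 2.69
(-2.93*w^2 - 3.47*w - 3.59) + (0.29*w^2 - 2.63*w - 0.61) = -2.64*w^2 - 6.1*w - 4.2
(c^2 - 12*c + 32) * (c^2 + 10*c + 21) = c^4 - 2*c^3 - 67*c^2 + 68*c + 672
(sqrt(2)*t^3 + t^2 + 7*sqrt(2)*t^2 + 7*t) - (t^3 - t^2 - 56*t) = -t^3 + sqrt(2)*t^3 + 2*t^2 + 7*sqrt(2)*t^2 + 63*t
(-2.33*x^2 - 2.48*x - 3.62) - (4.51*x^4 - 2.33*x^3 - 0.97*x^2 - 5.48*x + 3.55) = -4.51*x^4 + 2.33*x^3 - 1.36*x^2 + 3.0*x - 7.17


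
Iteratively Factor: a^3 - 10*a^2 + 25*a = (a - 5)*(a^2 - 5*a) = (a - 5)^2*(a)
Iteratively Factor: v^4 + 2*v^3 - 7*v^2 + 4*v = (v + 4)*(v^3 - 2*v^2 + v) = v*(v + 4)*(v^2 - 2*v + 1) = v*(v - 1)*(v + 4)*(v - 1)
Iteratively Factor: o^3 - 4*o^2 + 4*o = (o - 2)*(o^2 - 2*o) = (o - 2)^2*(o)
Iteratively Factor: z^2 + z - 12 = (z - 3)*(z + 4)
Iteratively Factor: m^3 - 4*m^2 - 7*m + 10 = (m - 1)*(m^2 - 3*m - 10) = (m - 5)*(m - 1)*(m + 2)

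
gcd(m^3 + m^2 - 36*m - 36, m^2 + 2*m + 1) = m + 1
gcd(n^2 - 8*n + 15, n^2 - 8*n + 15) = n^2 - 8*n + 15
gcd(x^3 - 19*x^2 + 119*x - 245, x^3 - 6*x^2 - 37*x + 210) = x^2 - 12*x + 35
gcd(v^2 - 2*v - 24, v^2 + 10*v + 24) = v + 4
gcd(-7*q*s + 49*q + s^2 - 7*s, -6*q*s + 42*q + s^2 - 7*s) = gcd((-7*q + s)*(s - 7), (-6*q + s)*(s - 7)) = s - 7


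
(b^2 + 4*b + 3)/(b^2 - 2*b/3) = 3*(b^2 + 4*b + 3)/(b*(3*b - 2))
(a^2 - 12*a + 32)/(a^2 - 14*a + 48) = (a - 4)/(a - 6)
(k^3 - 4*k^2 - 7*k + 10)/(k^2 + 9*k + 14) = (k^2 - 6*k + 5)/(k + 7)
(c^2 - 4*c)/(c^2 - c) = (c - 4)/(c - 1)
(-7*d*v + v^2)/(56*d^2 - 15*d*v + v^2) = v/(-8*d + v)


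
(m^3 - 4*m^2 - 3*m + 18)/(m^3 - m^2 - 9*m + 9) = (m^2 - m - 6)/(m^2 + 2*m - 3)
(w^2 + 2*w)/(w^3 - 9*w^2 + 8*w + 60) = w/(w^2 - 11*w + 30)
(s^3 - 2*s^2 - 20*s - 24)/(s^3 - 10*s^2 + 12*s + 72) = (s + 2)/(s - 6)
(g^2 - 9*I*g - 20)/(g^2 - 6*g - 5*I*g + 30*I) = (g - 4*I)/(g - 6)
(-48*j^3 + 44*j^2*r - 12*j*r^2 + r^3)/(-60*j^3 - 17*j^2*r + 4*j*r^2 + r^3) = (12*j^2 - 8*j*r + r^2)/(15*j^2 + 8*j*r + r^2)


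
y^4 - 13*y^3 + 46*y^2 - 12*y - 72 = (y - 6)^2*(y - 2)*(y + 1)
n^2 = n^2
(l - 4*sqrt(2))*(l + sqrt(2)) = l^2 - 3*sqrt(2)*l - 8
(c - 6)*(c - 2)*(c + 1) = c^3 - 7*c^2 + 4*c + 12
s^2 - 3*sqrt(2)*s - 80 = (s - 8*sqrt(2))*(s + 5*sqrt(2))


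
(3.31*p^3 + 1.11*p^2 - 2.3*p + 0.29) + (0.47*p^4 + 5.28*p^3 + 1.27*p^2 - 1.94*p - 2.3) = 0.47*p^4 + 8.59*p^3 + 2.38*p^2 - 4.24*p - 2.01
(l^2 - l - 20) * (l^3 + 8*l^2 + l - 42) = l^5 + 7*l^4 - 27*l^3 - 203*l^2 + 22*l + 840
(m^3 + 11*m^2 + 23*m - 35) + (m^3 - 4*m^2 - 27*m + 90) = 2*m^3 + 7*m^2 - 4*m + 55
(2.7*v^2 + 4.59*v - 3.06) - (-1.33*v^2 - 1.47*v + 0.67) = 4.03*v^2 + 6.06*v - 3.73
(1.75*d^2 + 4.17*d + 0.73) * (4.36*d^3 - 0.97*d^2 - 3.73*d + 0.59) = 7.63*d^5 + 16.4837*d^4 - 7.3896*d^3 - 15.2297*d^2 - 0.2626*d + 0.4307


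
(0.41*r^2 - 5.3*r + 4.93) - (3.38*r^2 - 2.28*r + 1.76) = -2.97*r^2 - 3.02*r + 3.17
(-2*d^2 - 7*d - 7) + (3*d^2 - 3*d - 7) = d^2 - 10*d - 14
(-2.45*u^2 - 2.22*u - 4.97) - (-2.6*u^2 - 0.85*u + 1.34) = 0.15*u^2 - 1.37*u - 6.31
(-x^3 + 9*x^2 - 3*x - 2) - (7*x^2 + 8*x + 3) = -x^3 + 2*x^2 - 11*x - 5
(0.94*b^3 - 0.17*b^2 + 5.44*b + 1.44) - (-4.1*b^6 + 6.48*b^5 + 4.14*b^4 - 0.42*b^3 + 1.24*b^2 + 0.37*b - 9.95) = 4.1*b^6 - 6.48*b^5 - 4.14*b^4 + 1.36*b^3 - 1.41*b^2 + 5.07*b + 11.39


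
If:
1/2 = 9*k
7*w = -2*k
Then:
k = 1/18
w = -1/63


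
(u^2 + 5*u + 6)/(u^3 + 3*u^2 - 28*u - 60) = (u + 3)/(u^2 + u - 30)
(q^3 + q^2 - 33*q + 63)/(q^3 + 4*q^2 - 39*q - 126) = (q^2 - 6*q + 9)/(q^2 - 3*q - 18)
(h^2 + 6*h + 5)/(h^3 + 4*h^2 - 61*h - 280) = (h + 1)/(h^2 - h - 56)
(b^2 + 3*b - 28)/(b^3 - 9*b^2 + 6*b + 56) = (b + 7)/(b^2 - 5*b - 14)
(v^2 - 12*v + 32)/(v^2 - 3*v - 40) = (v - 4)/(v + 5)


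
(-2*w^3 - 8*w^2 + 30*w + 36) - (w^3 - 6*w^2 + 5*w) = -3*w^3 - 2*w^2 + 25*w + 36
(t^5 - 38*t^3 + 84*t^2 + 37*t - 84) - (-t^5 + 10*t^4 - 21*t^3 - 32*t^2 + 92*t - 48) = 2*t^5 - 10*t^4 - 17*t^3 + 116*t^2 - 55*t - 36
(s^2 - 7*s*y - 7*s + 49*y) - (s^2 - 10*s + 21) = -7*s*y + 3*s + 49*y - 21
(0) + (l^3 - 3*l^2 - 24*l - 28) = l^3 - 3*l^2 - 24*l - 28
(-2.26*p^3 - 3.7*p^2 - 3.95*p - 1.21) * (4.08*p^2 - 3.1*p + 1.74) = -9.2208*p^5 - 8.09*p^4 - 8.5784*p^3 + 0.870200000000001*p^2 - 3.122*p - 2.1054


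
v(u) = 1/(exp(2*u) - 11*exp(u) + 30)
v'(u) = (-2*exp(2*u) + 11*exp(u))/(exp(2*u) - 11*exp(u) + 30)^2 = (11 - 2*exp(u))*exp(u)/(exp(2*u) - 11*exp(u) + 30)^2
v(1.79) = -95.82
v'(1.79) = -53831.43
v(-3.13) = 0.03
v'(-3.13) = 0.00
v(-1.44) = 0.04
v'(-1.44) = 0.00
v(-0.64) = 0.04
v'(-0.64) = 0.01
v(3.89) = 0.00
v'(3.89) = -0.00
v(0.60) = 0.08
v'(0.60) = 0.08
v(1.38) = 0.48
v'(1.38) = 2.81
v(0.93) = 0.12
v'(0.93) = 0.21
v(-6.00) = 0.03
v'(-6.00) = 0.00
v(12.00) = 0.00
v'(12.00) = 0.00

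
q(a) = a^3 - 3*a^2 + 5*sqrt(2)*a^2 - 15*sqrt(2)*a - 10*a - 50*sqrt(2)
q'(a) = 3*a^2 - 6*a + 10*sqrt(2)*a - 15*sqrt(2) - 10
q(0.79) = -92.34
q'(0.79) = -22.91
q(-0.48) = -54.90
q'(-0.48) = -34.43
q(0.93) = -95.41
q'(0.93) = -21.05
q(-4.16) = 57.60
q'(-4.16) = -13.17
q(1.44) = -104.23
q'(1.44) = -13.27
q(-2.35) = 12.14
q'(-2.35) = -33.78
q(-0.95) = -38.24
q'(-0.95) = -36.24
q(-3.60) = 47.76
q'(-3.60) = -21.64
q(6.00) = 104.57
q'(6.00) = 125.64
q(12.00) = 1868.96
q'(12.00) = 498.49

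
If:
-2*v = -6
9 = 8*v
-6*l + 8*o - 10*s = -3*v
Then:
No Solution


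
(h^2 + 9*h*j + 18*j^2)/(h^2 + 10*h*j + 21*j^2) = (h + 6*j)/(h + 7*j)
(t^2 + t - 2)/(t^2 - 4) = (t - 1)/(t - 2)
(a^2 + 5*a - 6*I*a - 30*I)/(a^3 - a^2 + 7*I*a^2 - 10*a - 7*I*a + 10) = (a^2 + a*(5 - 6*I) - 30*I)/(a^3 + a^2*(-1 + 7*I) - a*(10 + 7*I) + 10)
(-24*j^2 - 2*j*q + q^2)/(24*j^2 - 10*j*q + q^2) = (4*j + q)/(-4*j + q)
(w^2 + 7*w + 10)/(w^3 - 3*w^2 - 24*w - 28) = (w + 5)/(w^2 - 5*w - 14)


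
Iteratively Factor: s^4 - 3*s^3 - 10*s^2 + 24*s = (s - 4)*(s^3 + s^2 - 6*s) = (s - 4)*(s + 3)*(s^2 - 2*s) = (s - 4)*(s - 2)*(s + 3)*(s)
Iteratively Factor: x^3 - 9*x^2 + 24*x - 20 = (x - 2)*(x^2 - 7*x + 10) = (x - 2)^2*(x - 5)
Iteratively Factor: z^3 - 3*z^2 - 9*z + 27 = (z - 3)*(z^2 - 9) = (z - 3)^2*(z + 3)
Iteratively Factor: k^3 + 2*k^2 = (k + 2)*(k^2) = k*(k + 2)*(k)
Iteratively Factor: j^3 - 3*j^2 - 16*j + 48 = (j + 4)*(j^2 - 7*j + 12) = (j - 4)*(j + 4)*(j - 3)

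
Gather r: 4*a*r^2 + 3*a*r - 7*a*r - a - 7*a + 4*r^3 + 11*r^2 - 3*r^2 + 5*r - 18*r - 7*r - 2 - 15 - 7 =-8*a + 4*r^3 + r^2*(4*a + 8) + r*(-4*a - 20) - 24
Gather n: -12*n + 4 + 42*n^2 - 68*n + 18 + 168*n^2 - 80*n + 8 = 210*n^2 - 160*n + 30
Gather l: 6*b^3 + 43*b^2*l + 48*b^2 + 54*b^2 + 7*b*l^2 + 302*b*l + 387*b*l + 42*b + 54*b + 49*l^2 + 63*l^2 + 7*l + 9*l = 6*b^3 + 102*b^2 + 96*b + l^2*(7*b + 112) + l*(43*b^2 + 689*b + 16)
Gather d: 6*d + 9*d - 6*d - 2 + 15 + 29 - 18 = 9*d + 24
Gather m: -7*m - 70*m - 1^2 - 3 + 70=66 - 77*m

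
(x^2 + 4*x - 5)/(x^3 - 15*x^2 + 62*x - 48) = (x + 5)/(x^2 - 14*x + 48)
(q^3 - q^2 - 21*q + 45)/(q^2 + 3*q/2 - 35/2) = 2*(q^2 - 6*q + 9)/(2*q - 7)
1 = 1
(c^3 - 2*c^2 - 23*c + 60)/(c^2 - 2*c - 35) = (c^2 - 7*c + 12)/(c - 7)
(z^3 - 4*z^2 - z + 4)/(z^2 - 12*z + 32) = (z^2 - 1)/(z - 8)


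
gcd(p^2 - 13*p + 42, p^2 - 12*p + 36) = p - 6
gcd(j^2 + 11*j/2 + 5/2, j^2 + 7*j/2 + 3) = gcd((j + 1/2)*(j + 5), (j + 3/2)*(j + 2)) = 1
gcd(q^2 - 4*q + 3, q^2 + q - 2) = q - 1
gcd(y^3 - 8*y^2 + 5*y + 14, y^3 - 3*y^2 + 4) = y^2 - y - 2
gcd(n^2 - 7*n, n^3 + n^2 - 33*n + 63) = 1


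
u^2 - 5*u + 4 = (u - 4)*(u - 1)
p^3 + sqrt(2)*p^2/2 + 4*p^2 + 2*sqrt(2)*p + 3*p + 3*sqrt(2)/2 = (p + 1)*(p + 3)*(p + sqrt(2)/2)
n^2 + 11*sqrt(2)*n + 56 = (n + 4*sqrt(2))*(n + 7*sqrt(2))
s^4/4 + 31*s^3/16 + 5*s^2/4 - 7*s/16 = s*(s/4 + 1/4)*(s - 1/4)*(s + 7)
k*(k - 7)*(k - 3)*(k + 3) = k^4 - 7*k^3 - 9*k^2 + 63*k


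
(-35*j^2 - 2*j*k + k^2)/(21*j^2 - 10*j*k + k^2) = (-5*j - k)/(3*j - k)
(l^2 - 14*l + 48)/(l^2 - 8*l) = (l - 6)/l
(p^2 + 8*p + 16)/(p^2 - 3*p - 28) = (p + 4)/(p - 7)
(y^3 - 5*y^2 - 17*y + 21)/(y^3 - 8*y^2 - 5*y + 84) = (y - 1)/(y - 4)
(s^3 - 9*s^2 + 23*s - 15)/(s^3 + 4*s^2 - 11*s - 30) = (s^2 - 6*s + 5)/(s^2 + 7*s + 10)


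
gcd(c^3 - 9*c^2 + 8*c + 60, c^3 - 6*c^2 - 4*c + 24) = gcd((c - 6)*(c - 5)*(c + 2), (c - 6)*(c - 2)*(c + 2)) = c^2 - 4*c - 12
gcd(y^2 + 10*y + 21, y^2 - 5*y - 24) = y + 3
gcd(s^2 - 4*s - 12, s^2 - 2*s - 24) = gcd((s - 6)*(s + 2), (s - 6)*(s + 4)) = s - 6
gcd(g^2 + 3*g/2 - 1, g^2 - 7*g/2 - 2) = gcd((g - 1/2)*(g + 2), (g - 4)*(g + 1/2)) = 1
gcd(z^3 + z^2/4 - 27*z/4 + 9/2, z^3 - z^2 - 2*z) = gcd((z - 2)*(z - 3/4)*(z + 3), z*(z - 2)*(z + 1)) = z - 2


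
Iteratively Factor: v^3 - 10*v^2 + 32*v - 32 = (v - 4)*(v^2 - 6*v + 8) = (v - 4)*(v - 2)*(v - 4)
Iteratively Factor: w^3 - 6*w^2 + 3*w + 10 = (w + 1)*(w^2 - 7*w + 10) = (w - 2)*(w + 1)*(w - 5)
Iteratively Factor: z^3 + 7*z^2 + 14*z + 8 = (z + 2)*(z^2 + 5*z + 4) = (z + 2)*(z + 4)*(z + 1)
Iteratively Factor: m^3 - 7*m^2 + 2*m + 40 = (m + 2)*(m^2 - 9*m + 20) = (m - 4)*(m + 2)*(m - 5)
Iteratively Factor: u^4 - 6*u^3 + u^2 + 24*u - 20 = (u + 2)*(u^3 - 8*u^2 + 17*u - 10) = (u - 2)*(u + 2)*(u^2 - 6*u + 5) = (u - 2)*(u - 1)*(u + 2)*(u - 5)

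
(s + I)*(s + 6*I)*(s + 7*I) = s^3 + 14*I*s^2 - 55*s - 42*I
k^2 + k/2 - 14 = (k - 7/2)*(k + 4)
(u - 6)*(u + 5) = u^2 - u - 30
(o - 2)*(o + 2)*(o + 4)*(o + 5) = o^4 + 9*o^3 + 16*o^2 - 36*o - 80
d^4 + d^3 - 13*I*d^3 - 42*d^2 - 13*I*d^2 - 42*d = d*(d + 1)*(d - 7*I)*(d - 6*I)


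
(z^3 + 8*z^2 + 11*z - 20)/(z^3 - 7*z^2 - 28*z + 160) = (z^2 + 3*z - 4)/(z^2 - 12*z + 32)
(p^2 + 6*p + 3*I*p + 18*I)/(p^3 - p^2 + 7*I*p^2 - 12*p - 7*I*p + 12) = (p + 6)/(p^2 + p*(-1 + 4*I) - 4*I)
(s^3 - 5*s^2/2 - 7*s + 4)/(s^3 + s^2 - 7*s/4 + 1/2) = 2*(s - 4)/(2*s - 1)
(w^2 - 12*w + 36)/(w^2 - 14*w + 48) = (w - 6)/(w - 8)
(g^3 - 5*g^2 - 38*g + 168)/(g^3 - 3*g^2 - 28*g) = (g^2 + 2*g - 24)/(g*(g + 4))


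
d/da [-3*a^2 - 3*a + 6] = -6*a - 3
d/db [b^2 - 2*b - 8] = 2*b - 2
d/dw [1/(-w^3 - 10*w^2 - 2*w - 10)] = (3*w^2 + 20*w + 2)/(w^3 + 10*w^2 + 2*w + 10)^2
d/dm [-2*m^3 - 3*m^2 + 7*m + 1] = -6*m^2 - 6*m + 7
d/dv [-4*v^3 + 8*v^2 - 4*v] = -12*v^2 + 16*v - 4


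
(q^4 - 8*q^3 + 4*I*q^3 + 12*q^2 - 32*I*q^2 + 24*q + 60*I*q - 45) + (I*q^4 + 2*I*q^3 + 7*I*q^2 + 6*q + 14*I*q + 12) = q^4 + I*q^4 - 8*q^3 + 6*I*q^3 + 12*q^2 - 25*I*q^2 + 30*q + 74*I*q - 33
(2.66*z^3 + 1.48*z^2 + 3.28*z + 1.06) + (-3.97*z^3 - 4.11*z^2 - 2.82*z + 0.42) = -1.31*z^3 - 2.63*z^2 + 0.46*z + 1.48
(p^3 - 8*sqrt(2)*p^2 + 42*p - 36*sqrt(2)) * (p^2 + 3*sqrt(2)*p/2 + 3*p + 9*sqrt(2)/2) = p^5 - 13*sqrt(2)*p^4/2 + 3*p^4 - 39*sqrt(2)*p^3/2 + 18*p^3 + 27*sqrt(2)*p^2 + 54*p^2 - 108*p + 81*sqrt(2)*p - 324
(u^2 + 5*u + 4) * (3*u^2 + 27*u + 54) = 3*u^4 + 42*u^3 + 201*u^2 + 378*u + 216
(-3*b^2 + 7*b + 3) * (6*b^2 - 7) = -18*b^4 + 42*b^3 + 39*b^2 - 49*b - 21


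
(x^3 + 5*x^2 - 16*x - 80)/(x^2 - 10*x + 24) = (x^2 + 9*x + 20)/(x - 6)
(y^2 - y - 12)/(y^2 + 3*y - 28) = (y + 3)/(y + 7)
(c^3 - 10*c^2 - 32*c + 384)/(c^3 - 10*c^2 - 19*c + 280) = (c^2 - 2*c - 48)/(c^2 - 2*c - 35)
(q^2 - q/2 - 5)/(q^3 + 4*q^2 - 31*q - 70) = (q - 5/2)/(q^2 + 2*q - 35)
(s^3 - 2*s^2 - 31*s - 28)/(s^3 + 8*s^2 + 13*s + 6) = (s^2 - 3*s - 28)/(s^2 + 7*s + 6)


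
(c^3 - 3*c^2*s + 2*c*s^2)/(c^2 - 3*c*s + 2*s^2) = c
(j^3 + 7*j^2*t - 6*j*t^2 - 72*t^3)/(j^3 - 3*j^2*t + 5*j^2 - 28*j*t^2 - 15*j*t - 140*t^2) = (-j^2 - 3*j*t + 18*t^2)/(-j^2 + 7*j*t - 5*j + 35*t)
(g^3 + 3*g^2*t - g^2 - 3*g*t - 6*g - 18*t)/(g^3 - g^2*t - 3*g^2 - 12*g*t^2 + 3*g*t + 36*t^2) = (-g - 2)/(-g + 4*t)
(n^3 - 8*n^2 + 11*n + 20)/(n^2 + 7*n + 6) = (n^2 - 9*n + 20)/(n + 6)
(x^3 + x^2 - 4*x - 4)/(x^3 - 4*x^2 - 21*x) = (-x^3 - x^2 + 4*x + 4)/(x*(-x^2 + 4*x + 21))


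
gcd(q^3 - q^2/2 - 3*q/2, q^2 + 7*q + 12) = 1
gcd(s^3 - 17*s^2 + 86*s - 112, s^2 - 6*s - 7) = s - 7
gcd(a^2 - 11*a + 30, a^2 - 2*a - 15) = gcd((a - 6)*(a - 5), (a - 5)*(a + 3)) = a - 5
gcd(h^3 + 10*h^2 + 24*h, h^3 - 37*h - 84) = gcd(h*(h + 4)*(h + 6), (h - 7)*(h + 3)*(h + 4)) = h + 4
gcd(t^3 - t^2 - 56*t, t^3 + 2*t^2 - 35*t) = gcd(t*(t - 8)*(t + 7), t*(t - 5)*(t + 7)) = t^2 + 7*t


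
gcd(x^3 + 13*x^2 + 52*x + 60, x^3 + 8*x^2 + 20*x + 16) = x + 2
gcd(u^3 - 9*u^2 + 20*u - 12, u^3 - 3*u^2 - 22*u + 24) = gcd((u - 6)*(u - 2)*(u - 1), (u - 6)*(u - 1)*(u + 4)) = u^2 - 7*u + 6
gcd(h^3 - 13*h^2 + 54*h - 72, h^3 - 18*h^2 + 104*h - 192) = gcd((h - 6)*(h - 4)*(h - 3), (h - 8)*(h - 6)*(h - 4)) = h^2 - 10*h + 24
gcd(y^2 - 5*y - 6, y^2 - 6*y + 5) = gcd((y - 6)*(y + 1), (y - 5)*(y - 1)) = 1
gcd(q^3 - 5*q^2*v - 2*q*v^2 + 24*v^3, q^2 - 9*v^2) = q - 3*v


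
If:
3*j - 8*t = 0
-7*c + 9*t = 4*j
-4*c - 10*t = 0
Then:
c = 0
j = 0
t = 0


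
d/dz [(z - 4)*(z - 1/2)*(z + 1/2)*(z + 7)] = 4*z^3 + 9*z^2 - 113*z/2 - 3/4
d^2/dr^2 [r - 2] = 0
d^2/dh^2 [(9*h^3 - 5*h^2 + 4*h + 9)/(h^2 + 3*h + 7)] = 2*(37*h^3 + 699*h^2 + 1320*h - 311)/(h^6 + 9*h^5 + 48*h^4 + 153*h^3 + 336*h^2 + 441*h + 343)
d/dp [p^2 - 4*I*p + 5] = 2*p - 4*I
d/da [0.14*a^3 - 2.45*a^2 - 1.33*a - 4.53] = 0.42*a^2 - 4.9*a - 1.33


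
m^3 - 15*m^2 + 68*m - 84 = (m - 7)*(m - 6)*(m - 2)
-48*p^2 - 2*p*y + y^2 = (-8*p + y)*(6*p + y)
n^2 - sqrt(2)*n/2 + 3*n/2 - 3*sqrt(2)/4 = (n + 3/2)*(n - sqrt(2)/2)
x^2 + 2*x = x*(x + 2)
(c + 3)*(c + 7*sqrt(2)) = c^2 + 3*c + 7*sqrt(2)*c + 21*sqrt(2)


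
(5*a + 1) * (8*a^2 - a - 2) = 40*a^3 + 3*a^2 - 11*a - 2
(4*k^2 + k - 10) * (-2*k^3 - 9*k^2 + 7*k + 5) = -8*k^5 - 38*k^4 + 39*k^3 + 117*k^2 - 65*k - 50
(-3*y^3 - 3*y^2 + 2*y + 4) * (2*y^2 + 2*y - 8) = -6*y^5 - 12*y^4 + 22*y^3 + 36*y^2 - 8*y - 32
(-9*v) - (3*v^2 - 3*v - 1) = -3*v^2 - 6*v + 1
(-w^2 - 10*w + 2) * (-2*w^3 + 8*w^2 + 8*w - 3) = 2*w^5 + 12*w^4 - 92*w^3 - 61*w^2 + 46*w - 6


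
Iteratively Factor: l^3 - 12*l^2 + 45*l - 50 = (l - 5)*(l^2 - 7*l + 10) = (l - 5)*(l - 2)*(l - 5)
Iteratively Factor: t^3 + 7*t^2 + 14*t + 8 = (t + 2)*(t^2 + 5*t + 4) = (t + 1)*(t + 2)*(t + 4)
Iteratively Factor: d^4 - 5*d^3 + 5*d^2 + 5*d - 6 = (d - 2)*(d^3 - 3*d^2 - d + 3) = (d - 2)*(d - 1)*(d^2 - 2*d - 3) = (d - 2)*(d - 1)*(d + 1)*(d - 3)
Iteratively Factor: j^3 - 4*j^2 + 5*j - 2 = (j - 2)*(j^2 - 2*j + 1) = (j - 2)*(j - 1)*(j - 1)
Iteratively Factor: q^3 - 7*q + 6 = (q + 3)*(q^2 - 3*q + 2) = (q - 1)*(q + 3)*(q - 2)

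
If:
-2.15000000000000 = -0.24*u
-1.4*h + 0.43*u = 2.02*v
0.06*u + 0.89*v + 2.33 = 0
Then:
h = 7.40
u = 8.96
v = -3.22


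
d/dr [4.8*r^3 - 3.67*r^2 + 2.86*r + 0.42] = 14.4*r^2 - 7.34*r + 2.86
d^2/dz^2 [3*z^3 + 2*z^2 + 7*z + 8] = 18*z + 4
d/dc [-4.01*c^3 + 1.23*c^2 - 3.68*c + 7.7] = -12.03*c^2 + 2.46*c - 3.68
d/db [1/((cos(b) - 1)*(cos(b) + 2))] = (sin(b) + sin(2*b))/((cos(b) - 1)^2*(cos(b) + 2)^2)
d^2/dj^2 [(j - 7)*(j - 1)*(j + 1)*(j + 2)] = 12*j^2 - 30*j - 30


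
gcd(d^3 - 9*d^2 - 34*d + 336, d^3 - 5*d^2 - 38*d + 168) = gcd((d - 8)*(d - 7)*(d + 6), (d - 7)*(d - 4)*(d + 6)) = d^2 - d - 42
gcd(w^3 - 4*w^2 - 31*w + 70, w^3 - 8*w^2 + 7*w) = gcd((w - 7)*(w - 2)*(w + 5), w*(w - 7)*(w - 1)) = w - 7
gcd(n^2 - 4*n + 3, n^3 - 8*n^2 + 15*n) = n - 3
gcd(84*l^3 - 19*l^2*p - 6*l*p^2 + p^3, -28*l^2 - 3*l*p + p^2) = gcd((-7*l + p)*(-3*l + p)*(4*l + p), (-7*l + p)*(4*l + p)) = -28*l^2 - 3*l*p + p^2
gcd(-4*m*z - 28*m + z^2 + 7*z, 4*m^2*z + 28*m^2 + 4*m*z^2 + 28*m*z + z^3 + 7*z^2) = z + 7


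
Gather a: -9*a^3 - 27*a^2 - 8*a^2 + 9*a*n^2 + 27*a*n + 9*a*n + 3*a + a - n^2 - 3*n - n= -9*a^3 - 35*a^2 + a*(9*n^2 + 36*n + 4) - n^2 - 4*n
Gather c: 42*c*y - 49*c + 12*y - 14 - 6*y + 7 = c*(42*y - 49) + 6*y - 7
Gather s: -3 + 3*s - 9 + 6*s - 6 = 9*s - 18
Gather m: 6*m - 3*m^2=-3*m^2 + 6*m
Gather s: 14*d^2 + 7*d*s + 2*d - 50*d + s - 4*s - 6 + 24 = 14*d^2 - 48*d + s*(7*d - 3) + 18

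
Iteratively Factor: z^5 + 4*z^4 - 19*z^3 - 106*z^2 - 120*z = (z - 5)*(z^4 + 9*z^3 + 26*z^2 + 24*z) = z*(z - 5)*(z^3 + 9*z^2 + 26*z + 24) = z*(z - 5)*(z + 3)*(z^2 + 6*z + 8) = z*(z - 5)*(z + 2)*(z + 3)*(z + 4)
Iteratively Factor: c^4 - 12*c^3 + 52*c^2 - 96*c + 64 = (c - 4)*(c^3 - 8*c^2 + 20*c - 16) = (c - 4)^2*(c^2 - 4*c + 4) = (c - 4)^2*(c - 2)*(c - 2)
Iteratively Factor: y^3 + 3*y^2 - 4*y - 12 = (y + 3)*(y^2 - 4) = (y - 2)*(y + 3)*(y + 2)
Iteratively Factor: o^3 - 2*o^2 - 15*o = (o - 5)*(o^2 + 3*o) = (o - 5)*(o + 3)*(o)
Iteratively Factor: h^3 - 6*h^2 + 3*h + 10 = (h - 5)*(h^2 - h - 2) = (h - 5)*(h + 1)*(h - 2)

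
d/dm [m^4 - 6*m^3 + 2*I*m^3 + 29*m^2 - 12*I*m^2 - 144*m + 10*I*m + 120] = 4*m^3 + m^2*(-18 + 6*I) + m*(58 - 24*I) - 144 + 10*I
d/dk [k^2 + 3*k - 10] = 2*k + 3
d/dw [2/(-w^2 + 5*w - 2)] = 2*(2*w - 5)/(w^2 - 5*w + 2)^2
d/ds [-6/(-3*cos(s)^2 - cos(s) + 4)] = 6*(6*cos(s) + 1)*sin(s)/(3*cos(s)^2 + cos(s) - 4)^2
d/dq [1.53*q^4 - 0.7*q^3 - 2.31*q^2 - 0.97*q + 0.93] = 6.12*q^3 - 2.1*q^2 - 4.62*q - 0.97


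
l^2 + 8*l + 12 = (l + 2)*(l + 6)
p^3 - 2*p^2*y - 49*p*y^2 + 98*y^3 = (p - 7*y)*(p - 2*y)*(p + 7*y)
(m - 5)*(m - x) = m^2 - m*x - 5*m + 5*x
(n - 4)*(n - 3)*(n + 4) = n^3 - 3*n^2 - 16*n + 48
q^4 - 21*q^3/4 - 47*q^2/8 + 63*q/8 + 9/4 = (q - 6)*(q - 1)*(q + 1/4)*(q + 3/2)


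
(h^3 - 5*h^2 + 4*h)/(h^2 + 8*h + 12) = h*(h^2 - 5*h + 4)/(h^2 + 8*h + 12)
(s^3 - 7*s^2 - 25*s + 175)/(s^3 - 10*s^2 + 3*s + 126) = (s^2 - 25)/(s^2 - 3*s - 18)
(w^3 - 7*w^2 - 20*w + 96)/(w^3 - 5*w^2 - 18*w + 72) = (w - 8)/(w - 6)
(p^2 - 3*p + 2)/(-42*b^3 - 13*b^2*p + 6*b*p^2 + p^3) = (-p^2 + 3*p - 2)/(42*b^3 + 13*b^2*p - 6*b*p^2 - p^3)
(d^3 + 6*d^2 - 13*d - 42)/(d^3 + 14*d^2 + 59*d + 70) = (d - 3)/(d + 5)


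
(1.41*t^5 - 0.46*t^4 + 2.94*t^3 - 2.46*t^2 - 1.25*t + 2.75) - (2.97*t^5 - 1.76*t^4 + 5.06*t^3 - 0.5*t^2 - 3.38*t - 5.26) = -1.56*t^5 + 1.3*t^4 - 2.12*t^3 - 1.96*t^2 + 2.13*t + 8.01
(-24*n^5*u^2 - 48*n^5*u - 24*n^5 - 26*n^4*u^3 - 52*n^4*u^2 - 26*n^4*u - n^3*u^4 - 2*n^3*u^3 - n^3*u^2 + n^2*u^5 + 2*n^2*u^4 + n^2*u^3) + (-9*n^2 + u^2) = -24*n^5*u^2 - 48*n^5*u - 24*n^5 - 26*n^4*u^3 - 52*n^4*u^2 - 26*n^4*u - n^3*u^4 - 2*n^3*u^3 - n^3*u^2 + n^2*u^5 + 2*n^2*u^4 + n^2*u^3 - 9*n^2 + u^2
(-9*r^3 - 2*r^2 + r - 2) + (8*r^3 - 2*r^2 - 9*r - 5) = -r^3 - 4*r^2 - 8*r - 7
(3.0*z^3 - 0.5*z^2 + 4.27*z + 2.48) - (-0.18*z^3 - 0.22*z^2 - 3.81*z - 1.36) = 3.18*z^3 - 0.28*z^2 + 8.08*z + 3.84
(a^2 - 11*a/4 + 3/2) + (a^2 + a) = 2*a^2 - 7*a/4 + 3/2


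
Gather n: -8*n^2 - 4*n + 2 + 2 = -8*n^2 - 4*n + 4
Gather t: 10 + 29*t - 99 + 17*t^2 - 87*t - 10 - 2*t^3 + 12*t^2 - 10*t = -2*t^3 + 29*t^2 - 68*t - 99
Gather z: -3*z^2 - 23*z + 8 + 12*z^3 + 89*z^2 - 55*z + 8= 12*z^3 + 86*z^2 - 78*z + 16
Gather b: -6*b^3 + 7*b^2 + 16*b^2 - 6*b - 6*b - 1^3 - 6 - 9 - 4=-6*b^3 + 23*b^2 - 12*b - 20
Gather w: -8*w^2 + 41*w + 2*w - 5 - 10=-8*w^2 + 43*w - 15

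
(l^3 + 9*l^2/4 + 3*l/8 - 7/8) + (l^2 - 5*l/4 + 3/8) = l^3 + 13*l^2/4 - 7*l/8 - 1/2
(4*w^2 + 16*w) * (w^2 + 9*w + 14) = 4*w^4 + 52*w^3 + 200*w^2 + 224*w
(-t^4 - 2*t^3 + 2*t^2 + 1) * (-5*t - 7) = 5*t^5 + 17*t^4 + 4*t^3 - 14*t^2 - 5*t - 7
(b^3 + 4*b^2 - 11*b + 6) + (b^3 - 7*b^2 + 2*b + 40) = 2*b^3 - 3*b^2 - 9*b + 46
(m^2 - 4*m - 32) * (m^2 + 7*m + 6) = m^4 + 3*m^3 - 54*m^2 - 248*m - 192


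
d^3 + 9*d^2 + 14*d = d*(d + 2)*(d + 7)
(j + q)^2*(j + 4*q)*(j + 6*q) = j^4 + 12*j^3*q + 45*j^2*q^2 + 58*j*q^3 + 24*q^4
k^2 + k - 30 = (k - 5)*(k + 6)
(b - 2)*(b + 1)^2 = b^3 - 3*b - 2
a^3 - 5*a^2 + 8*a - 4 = (a - 2)^2*(a - 1)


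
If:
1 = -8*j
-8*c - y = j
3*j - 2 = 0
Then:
No Solution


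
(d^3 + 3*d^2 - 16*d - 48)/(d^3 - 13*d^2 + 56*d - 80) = (d^2 + 7*d + 12)/(d^2 - 9*d + 20)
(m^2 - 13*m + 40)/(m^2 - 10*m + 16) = (m - 5)/(m - 2)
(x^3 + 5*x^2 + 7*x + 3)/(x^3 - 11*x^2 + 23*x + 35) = (x^2 + 4*x + 3)/(x^2 - 12*x + 35)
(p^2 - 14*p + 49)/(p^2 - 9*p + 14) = (p - 7)/(p - 2)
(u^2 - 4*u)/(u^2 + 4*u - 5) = u*(u - 4)/(u^2 + 4*u - 5)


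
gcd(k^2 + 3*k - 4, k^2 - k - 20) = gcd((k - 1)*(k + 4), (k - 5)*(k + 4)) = k + 4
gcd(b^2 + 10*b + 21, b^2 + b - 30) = 1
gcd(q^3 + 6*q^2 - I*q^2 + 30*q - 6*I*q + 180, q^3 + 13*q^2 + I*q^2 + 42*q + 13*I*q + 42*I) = q + 6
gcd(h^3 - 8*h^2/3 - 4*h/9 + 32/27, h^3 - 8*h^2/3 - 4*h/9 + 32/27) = h^3 - 8*h^2/3 - 4*h/9 + 32/27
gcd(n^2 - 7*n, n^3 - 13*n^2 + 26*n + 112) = n - 7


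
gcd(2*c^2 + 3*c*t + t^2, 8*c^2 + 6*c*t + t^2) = 2*c + t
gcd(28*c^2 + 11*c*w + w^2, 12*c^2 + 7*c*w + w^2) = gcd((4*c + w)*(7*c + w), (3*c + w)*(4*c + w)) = 4*c + w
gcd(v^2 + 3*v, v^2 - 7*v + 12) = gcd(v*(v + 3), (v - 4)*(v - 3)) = 1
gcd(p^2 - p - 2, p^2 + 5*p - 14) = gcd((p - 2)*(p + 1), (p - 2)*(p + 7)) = p - 2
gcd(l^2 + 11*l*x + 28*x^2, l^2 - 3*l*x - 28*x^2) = l + 4*x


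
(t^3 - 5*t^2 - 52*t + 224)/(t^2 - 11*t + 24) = (t^2 + 3*t - 28)/(t - 3)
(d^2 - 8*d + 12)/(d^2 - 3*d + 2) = (d - 6)/(d - 1)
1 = 1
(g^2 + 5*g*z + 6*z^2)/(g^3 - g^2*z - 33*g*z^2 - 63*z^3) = (-g - 2*z)/(-g^2 + 4*g*z + 21*z^2)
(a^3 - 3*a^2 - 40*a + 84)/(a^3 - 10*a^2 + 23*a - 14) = (a + 6)/(a - 1)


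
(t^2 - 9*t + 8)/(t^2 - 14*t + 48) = (t - 1)/(t - 6)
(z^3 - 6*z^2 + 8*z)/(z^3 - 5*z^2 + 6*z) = (z - 4)/(z - 3)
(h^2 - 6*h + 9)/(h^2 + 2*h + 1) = (h^2 - 6*h + 9)/(h^2 + 2*h + 1)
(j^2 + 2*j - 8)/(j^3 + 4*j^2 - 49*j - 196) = (j - 2)/(j^2 - 49)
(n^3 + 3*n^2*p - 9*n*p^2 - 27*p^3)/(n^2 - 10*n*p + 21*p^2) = (-n^2 - 6*n*p - 9*p^2)/(-n + 7*p)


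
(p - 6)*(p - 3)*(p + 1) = p^3 - 8*p^2 + 9*p + 18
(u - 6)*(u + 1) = u^2 - 5*u - 6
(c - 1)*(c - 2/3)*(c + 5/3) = c^3 - 19*c/9 + 10/9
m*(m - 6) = m^2 - 6*m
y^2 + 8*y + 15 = (y + 3)*(y + 5)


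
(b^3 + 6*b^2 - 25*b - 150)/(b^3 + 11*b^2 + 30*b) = (b - 5)/b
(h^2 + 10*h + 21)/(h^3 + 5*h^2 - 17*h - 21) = (h + 3)/(h^2 - 2*h - 3)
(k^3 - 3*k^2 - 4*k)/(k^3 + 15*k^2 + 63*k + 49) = k*(k - 4)/(k^2 + 14*k + 49)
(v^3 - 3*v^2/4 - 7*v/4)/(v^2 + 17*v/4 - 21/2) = v*(v + 1)/(v + 6)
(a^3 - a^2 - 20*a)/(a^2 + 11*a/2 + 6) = 2*a*(a - 5)/(2*a + 3)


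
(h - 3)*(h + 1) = h^2 - 2*h - 3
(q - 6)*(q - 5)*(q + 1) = q^3 - 10*q^2 + 19*q + 30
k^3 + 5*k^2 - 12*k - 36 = (k - 3)*(k + 2)*(k + 6)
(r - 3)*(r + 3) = r^2 - 9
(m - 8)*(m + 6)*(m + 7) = m^3 + 5*m^2 - 62*m - 336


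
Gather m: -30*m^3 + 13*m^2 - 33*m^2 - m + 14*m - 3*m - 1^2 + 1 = -30*m^3 - 20*m^2 + 10*m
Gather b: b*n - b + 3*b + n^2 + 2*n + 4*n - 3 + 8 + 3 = b*(n + 2) + n^2 + 6*n + 8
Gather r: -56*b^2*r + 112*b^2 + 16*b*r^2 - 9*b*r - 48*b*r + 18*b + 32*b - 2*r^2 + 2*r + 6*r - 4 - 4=112*b^2 + 50*b + r^2*(16*b - 2) + r*(-56*b^2 - 57*b + 8) - 8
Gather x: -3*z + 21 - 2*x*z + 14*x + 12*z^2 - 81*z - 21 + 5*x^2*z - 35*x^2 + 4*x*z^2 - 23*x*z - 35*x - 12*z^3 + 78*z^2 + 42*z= x^2*(5*z - 35) + x*(4*z^2 - 25*z - 21) - 12*z^3 + 90*z^2 - 42*z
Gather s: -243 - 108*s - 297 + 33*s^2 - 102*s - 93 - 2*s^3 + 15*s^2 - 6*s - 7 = -2*s^3 + 48*s^2 - 216*s - 640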